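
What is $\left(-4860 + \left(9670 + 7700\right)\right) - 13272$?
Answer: $-762$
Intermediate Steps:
$\left(-4860 + \left(9670 + 7700\right)\right) - 13272 = \left(-4860 + 17370\right) - 13272 = 12510 - 13272 = -762$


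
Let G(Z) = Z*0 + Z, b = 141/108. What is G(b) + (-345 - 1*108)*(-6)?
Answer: 97895/36 ≈ 2719.3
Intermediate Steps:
b = 47/36 (b = 141*(1/108) = 47/36 ≈ 1.3056)
G(Z) = Z (G(Z) = 0 + Z = Z)
G(b) + (-345 - 1*108)*(-6) = 47/36 + (-345 - 1*108)*(-6) = 47/36 + (-345 - 108)*(-6) = 47/36 - 453*(-6) = 47/36 + 2718 = 97895/36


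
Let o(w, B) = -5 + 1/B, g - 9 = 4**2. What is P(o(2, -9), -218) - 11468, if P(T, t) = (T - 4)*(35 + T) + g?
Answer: -948941/81 ≈ -11715.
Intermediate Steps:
g = 25 (g = 9 + 4**2 = 9 + 16 = 25)
P(T, t) = 25 + (-4 + T)*(35 + T) (P(T, t) = (T - 4)*(35 + T) + 25 = (-4 + T)*(35 + T) + 25 = 25 + (-4 + T)*(35 + T))
P(o(2, -9), -218) - 11468 = (-115 + (-5 + 1/(-9))**2 + 31*(-5 + 1/(-9))) - 11468 = (-115 + (-5 - 1/9)**2 + 31*(-5 - 1/9)) - 11468 = (-115 + (-46/9)**2 + 31*(-46/9)) - 11468 = (-115 + 2116/81 - 1426/9) - 11468 = -20033/81 - 11468 = -948941/81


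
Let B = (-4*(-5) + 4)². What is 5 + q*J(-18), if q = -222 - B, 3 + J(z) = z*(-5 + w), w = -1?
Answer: -83785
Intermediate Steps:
J(z) = -3 - 6*z (J(z) = -3 + z*(-5 - 1) = -3 + z*(-6) = -3 - 6*z)
B = 576 (B = (20 + 4)² = 24² = 576)
q = -798 (q = -222 - 1*576 = -222 - 576 = -798)
5 + q*J(-18) = 5 - 798*(-3 - 6*(-18)) = 5 - 798*(-3 + 108) = 5 - 798*105 = 5 - 83790 = -83785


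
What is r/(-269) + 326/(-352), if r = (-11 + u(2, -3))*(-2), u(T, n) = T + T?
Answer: -46311/47344 ≈ -0.97818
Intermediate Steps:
u(T, n) = 2*T
r = 14 (r = (-11 + 2*2)*(-2) = (-11 + 4)*(-2) = -7*(-2) = 14)
r/(-269) + 326/(-352) = 14/(-269) + 326/(-352) = 14*(-1/269) + 326*(-1/352) = -14/269 - 163/176 = -46311/47344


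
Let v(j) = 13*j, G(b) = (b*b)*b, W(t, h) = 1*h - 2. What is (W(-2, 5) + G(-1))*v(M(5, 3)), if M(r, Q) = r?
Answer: 130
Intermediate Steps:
W(t, h) = -2 + h (W(t, h) = h - 2 = -2 + h)
G(b) = b³ (G(b) = b²*b = b³)
(W(-2, 5) + G(-1))*v(M(5, 3)) = ((-2 + 5) + (-1)³)*(13*5) = (3 - 1)*65 = 2*65 = 130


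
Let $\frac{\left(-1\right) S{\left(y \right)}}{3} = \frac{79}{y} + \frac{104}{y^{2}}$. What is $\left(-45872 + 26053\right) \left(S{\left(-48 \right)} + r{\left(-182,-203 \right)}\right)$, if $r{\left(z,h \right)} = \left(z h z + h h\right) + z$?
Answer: $\frac{12715502935921}{96} \approx 1.3245 \cdot 10^{11}$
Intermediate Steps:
$r{\left(z,h \right)} = z + h^{2} + h z^{2}$ ($r{\left(z,h \right)} = \left(h z z + h^{2}\right) + z = \left(h z^{2} + h^{2}\right) + z = \left(h^{2} + h z^{2}\right) + z = z + h^{2} + h z^{2}$)
$S{\left(y \right)} = - \frac{312}{y^{2}} - \frac{237}{y}$ ($S{\left(y \right)} = - 3 \left(\frac{79}{y} + \frac{104}{y^{2}}\right) = - \frac{312}{y^{2}} - \frac{237}{y}$)
$\left(-45872 + 26053\right) \left(S{\left(-48 \right)} + r{\left(-182,-203 \right)}\right) = \left(-45872 + 26053\right) \left(\frac{3 \left(-104 - -3792\right)}{2304} - \left(182 - 41209 + 6724172\right)\right) = - 19819 \left(3 \cdot \frac{1}{2304} \left(-104 + 3792\right) - 6683145\right) = - 19819 \left(3 \cdot \frac{1}{2304} \cdot 3688 - 6683145\right) = - 19819 \left(\frac{461}{96} - 6683145\right) = \left(-19819\right) \left(- \frac{641581459}{96}\right) = \frac{12715502935921}{96}$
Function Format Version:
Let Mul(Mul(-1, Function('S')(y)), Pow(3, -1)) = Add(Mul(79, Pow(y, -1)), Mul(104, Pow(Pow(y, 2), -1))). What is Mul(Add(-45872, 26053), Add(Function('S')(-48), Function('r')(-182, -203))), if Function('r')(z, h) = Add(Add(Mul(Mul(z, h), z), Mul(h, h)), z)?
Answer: Rational(12715502935921, 96) ≈ 1.3245e+11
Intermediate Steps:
Function('r')(z, h) = Add(z, Pow(h, 2), Mul(h, Pow(z, 2))) (Function('r')(z, h) = Add(Add(Mul(Mul(h, z), z), Pow(h, 2)), z) = Add(Add(Mul(h, Pow(z, 2)), Pow(h, 2)), z) = Add(Add(Pow(h, 2), Mul(h, Pow(z, 2))), z) = Add(z, Pow(h, 2), Mul(h, Pow(z, 2))))
Function('S')(y) = Add(Mul(-312, Pow(y, -2)), Mul(-237, Pow(y, -1))) (Function('S')(y) = Mul(-3, Add(Mul(79, Pow(y, -1)), Mul(104, Pow(Pow(y, 2), -1)))) = Mul(-3, Add(Mul(79, Pow(y, -1)), Mul(104, Pow(y, -2)))) = Add(Mul(-312, Pow(y, -2)), Mul(-237, Pow(y, -1))))
Mul(Add(-45872, 26053), Add(Function('S')(-48), Function('r')(-182, -203))) = Mul(Add(-45872, 26053), Add(Mul(3, Pow(-48, -2), Add(-104, Mul(-79, -48))), Add(-182, Pow(-203, 2), Mul(-203, Pow(-182, 2))))) = Mul(-19819, Add(Mul(3, Rational(1, 2304), Add(-104, 3792)), Add(-182, 41209, Mul(-203, 33124)))) = Mul(-19819, Add(Mul(3, Rational(1, 2304), 3688), Add(-182, 41209, -6724172))) = Mul(-19819, Add(Rational(461, 96), -6683145)) = Mul(-19819, Rational(-641581459, 96)) = Rational(12715502935921, 96)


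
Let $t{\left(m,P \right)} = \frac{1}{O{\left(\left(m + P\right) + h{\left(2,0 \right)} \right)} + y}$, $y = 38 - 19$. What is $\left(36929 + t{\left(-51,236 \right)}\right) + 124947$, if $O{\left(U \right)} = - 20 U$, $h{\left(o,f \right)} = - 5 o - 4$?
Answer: $\frac{550540275}{3401} \approx 1.6188 \cdot 10^{5}$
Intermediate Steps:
$h{\left(o,f \right)} = -4 - 5 o$
$y = 19$
$t{\left(m,P \right)} = \frac{1}{299 - 20 P - 20 m}$ ($t{\left(m,P \right)} = \frac{1}{- 20 \left(\left(m + P\right) - 14\right) + 19} = \frac{1}{- 20 \left(\left(P + m\right) - 14\right) + 19} = \frac{1}{- 20 \left(-14 + P + m\right) + 19} = \frac{1}{\left(280 - 20 P - 20 m\right) + 19} = \frac{1}{299 - 20 P - 20 m}$)
$\left(36929 + t{\left(-51,236 \right)}\right) + 124947 = \left(36929 - \frac{1}{-299 + 20 \cdot 236 + 20 \left(-51\right)}\right) + 124947 = \left(36929 - \frac{1}{-299 + 4720 - 1020}\right) + 124947 = \left(36929 - \frac{1}{3401}\right) + 124947 = \frac{125595528}{3401} + 124947 = \frac{550540275}{3401}$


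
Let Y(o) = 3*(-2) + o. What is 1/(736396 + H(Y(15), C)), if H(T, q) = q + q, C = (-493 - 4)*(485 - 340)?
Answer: 1/592266 ≈ 1.6884e-6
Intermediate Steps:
C = -72065 (C = -497*145 = -72065)
Y(o) = -6 + o
H(T, q) = 2*q
1/(736396 + H(Y(15), C)) = 1/(736396 + 2*(-72065)) = 1/(736396 - 144130) = 1/592266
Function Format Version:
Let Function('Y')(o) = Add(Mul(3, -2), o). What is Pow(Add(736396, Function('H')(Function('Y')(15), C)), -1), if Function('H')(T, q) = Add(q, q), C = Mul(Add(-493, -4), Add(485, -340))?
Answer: Rational(1, 592266) ≈ 1.6884e-6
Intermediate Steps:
C = -72065 (C = Mul(-497, 145) = -72065)
Function('Y')(o) = Add(-6, o)
Function('H')(T, q) = Mul(2, q)
Pow(Add(736396, Function('H')(Function('Y')(15), C)), -1) = Pow(Add(736396, Mul(2, -72065)), -1) = Pow(Add(736396, -144130), -1) = Pow(592266, -1) = Rational(1, 592266)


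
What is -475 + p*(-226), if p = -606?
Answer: 136481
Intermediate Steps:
-475 + p*(-226) = -475 - 606*(-226) = -475 + 136956 = 136481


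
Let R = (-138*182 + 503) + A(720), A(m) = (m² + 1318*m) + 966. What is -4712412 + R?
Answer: -3268699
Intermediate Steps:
A(m) = 966 + m² + 1318*m
R = 1443713 (R = (-138*182 + 503) + (966 + 720² + 1318*720) = (-25116 + 503) + (966 + 518400 + 948960) = -24613 + 1468326 = 1443713)
-4712412 + R = -4712412 + 1443713 = -3268699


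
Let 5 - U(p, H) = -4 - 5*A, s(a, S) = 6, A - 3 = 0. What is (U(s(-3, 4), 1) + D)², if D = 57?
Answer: 6561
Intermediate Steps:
A = 3 (A = 3 + 0 = 3)
U(p, H) = 24 (U(p, H) = 5 - (-4 - 5*3) = 5 - (-4 - 15) = 5 - 1*(-19) = 5 + 19 = 24)
(U(s(-3, 4), 1) + D)² = (24 + 57)² = 81² = 6561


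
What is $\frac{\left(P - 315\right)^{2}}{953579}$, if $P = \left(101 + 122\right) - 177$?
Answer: $\frac{72361}{953579} \approx 0.075884$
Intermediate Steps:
$P = 46$ ($P = 223 - 177 = 46$)
$\frac{\left(P - 315\right)^{2}}{953579} = \frac{\left(46 - 315\right)^{2}}{953579} = \left(-269\right)^{2} \cdot \frac{1}{953579} = 72361 \cdot \frac{1}{953579} = \frac{72361}{953579}$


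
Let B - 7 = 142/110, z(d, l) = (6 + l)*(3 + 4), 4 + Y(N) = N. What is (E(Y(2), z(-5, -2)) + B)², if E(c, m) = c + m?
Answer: 3556996/3025 ≈ 1175.9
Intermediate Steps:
Y(N) = -4 + N
z(d, l) = 42 + 7*l (z(d, l) = (6 + l)*7 = 42 + 7*l)
B = 456/55 (B = 7 + 142/110 = 7 + 142*(1/110) = 7 + 71/55 = 456/55 ≈ 8.2909)
(E(Y(2), z(-5, -2)) + B)² = (((-4 + 2) + (42 + 7*(-2))) + 456/55)² = ((-2 + (42 - 14)) + 456/55)² = ((-2 + 28) + 456/55)² = (26 + 456/55)² = (1886/55)² = 3556996/3025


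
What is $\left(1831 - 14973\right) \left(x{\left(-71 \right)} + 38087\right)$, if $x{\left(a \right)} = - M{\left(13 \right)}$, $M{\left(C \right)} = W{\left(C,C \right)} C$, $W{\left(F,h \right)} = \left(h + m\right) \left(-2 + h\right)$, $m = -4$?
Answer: $-483625600$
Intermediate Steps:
$W{\left(F,h \right)} = \left(-4 + h\right) \left(-2 + h\right)$ ($W{\left(F,h \right)} = \left(h - 4\right) \left(-2 + h\right) = \left(-4 + h\right) \left(-2 + h\right)$)
$M{\left(C \right)} = C \left(8 + C^{2} - 6 C\right)$ ($M{\left(C \right)} = \left(8 + C^{2} - 6 C\right) C = C \left(8 + C^{2} - 6 C\right)$)
$x{\left(a \right)} = -1287$ ($x{\left(a \right)} = - 13 \left(8 + 13^{2} - 78\right) = - 13 \left(8 + 169 - 78\right) = - 13 \cdot 99 = \left(-1\right) 1287 = -1287$)
$\left(1831 - 14973\right) \left(x{\left(-71 \right)} + 38087\right) = \left(1831 - 14973\right) \left(-1287 + 38087\right) = \left(-13142\right) 36800 = -483625600$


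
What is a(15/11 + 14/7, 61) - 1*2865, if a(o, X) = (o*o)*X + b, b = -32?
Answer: -267028/121 ≈ -2206.8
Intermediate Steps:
a(o, X) = -32 + X*o**2 (a(o, X) = (o*o)*X - 32 = o**2*X - 32 = X*o**2 - 32 = -32 + X*o**2)
a(15/11 + 14/7, 61) - 1*2865 = (-32 + 61*(15/11 + 14/7)**2) - 1*2865 = (-32 + 61*(15*(1/11) + 14*(1/7))**2) - 2865 = (-32 + 61*(15/11 + 2)**2) - 2865 = (-32 + 61*(37/11)**2) - 2865 = (-32 + 61*(1369/121)) - 2865 = (-32 + 83509/121) - 2865 = 79637/121 - 2865 = -267028/121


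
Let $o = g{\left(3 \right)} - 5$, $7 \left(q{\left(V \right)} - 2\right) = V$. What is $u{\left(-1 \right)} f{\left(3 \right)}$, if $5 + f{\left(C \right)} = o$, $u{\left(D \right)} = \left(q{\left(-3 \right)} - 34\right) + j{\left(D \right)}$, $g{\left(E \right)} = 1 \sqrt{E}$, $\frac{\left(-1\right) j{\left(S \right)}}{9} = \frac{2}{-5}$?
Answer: $\frac{2018}{7} - \frac{1009 \sqrt{3}}{35} \approx 238.35$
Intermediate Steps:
$j{\left(S \right)} = \frac{18}{5}$ ($j{\left(S \right)} = - 9 \frac{2}{-5} = - 9 \cdot 2 \left(- \frac{1}{5}\right) = \left(-9\right) \left(- \frac{2}{5}\right) = \frac{18}{5}$)
$q{\left(V \right)} = 2 + \frac{V}{7}$
$g{\left(E \right)} = \sqrt{E}$
$u{\left(D \right)} = - \frac{1009}{35}$ ($u{\left(D \right)} = \left(\left(2 + \frac{1}{7} \left(-3\right)\right) - 34\right) + \frac{18}{5} = \left(\left(2 - \frac{3}{7}\right) - 34\right) + \frac{18}{5} = \left(\frac{11}{7} - 34\right) + \frac{18}{5} = - \frac{227}{7} + \frac{18}{5} = - \frac{1009}{35}$)
$o = -5 + \sqrt{3}$ ($o = \sqrt{3} - 5 = -5 + \sqrt{3} \approx -3.2679$)
$f{\left(C \right)} = -10 + \sqrt{3}$ ($f{\left(C \right)} = -5 - \left(5 - \sqrt{3}\right) = -10 + \sqrt{3}$)
$u{\left(-1 \right)} f{\left(3 \right)} = - \frac{1009 \left(-10 + \sqrt{3}\right)}{35} = \frac{2018}{7} - \frac{1009 \sqrt{3}}{35}$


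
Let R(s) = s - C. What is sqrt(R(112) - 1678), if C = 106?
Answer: 2*I*sqrt(418) ≈ 40.89*I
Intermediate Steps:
R(s) = -106 + s (R(s) = s - 1*106 = s - 106 = -106 + s)
sqrt(R(112) - 1678) = sqrt((-106 + 112) - 1678) = sqrt(6 - 1678) = sqrt(-1672) = 2*I*sqrt(418)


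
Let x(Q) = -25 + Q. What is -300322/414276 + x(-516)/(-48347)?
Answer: -7147772209/10014500886 ≈ -0.71374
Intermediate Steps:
-300322/414276 + x(-516)/(-48347) = -300322/414276 + (-25 - 516)/(-48347) = -300322*1/414276 - 541*(-1/48347) = -150161/207138 + 541/48347 = -7147772209/10014500886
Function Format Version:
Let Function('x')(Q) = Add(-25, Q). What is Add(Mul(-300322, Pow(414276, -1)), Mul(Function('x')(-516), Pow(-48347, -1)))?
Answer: Rational(-7147772209, 10014500886) ≈ -0.71374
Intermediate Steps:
Add(Mul(-300322, Pow(414276, -1)), Mul(Function('x')(-516), Pow(-48347, -1))) = Add(Mul(-300322, Pow(414276, -1)), Mul(Add(-25, -516), Pow(-48347, -1))) = Add(Mul(-300322, Rational(1, 414276)), Mul(-541, Rational(-1, 48347))) = Add(Rational(-150161, 207138), Rational(541, 48347)) = Rational(-7147772209, 10014500886)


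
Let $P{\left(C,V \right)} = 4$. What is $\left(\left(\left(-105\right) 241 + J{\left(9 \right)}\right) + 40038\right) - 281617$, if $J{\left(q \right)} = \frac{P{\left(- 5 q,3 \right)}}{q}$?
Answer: $- \frac{2401952}{9} \approx -2.6688 \cdot 10^{5}$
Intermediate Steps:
$J{\left(q \right)} = \frac{4}{q}$
$\left(\left(\left(-105\right) 241 + J{\left(9 \right)}\right) + 40038\right) - 281617 = \left(\left(\left(-105\right) 241 + \frac{4}{9}\right) + 40038\right) - 281617 = \left(\left(-25305 + 4 \cdot \frac{1}{9}\right) + 40038\right) - 281617 = \left(\left(-25305 + \frac{4}{9}\right) + 40038\right) - 281617 = \left(- \frac{227741}{9} + 40038\right) - 281617 = \frac{132601}{9} - 281617 = - \frac{2401952}{9}$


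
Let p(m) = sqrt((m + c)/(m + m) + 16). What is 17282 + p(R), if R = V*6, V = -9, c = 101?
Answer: 17282 + 41*sqrt(3)/18 ≈ 17286.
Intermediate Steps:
R = -54 (R = -9*6 = -54)
p(m) = sqrt(16 + (101 + m)/(2*m)) (p(m) = sqrt((m + 101)/(m + m) + 16) = sqrt((101 + m)/((2*m)) + 16) = sqrt((101 + m)*(1/(2*m)) + 16) = sqrt((101 + m)/(2*m) + 16) = sqrt(16 + (101 + m)/(2*m)))
17282 + p(R) = 17282 + sqrt(66 + 202/(-54))/2 = 17282 + sqrt(66 + 202*(-1/54))/2 = 17282 + sqrt(66 - 101/27)/2 = 17282 + sqrt(1681/27)/2 = 17282 + (41*sqrt(3)/9)/2 = 17282 + 41*sqrt(3)/18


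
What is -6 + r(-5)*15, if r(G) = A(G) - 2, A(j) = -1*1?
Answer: -51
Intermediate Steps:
A(j) = -1
r(G) = -3 (r(G) = -1 - 2 = -3)
-6 + r(-5)*15 = -6 - 3*15 = -6 - 45 = -51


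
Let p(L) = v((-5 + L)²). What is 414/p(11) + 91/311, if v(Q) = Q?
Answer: 7335/622 ≈ 11.793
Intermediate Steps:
p(L) = (-5 + L)²
414/p(11) + 91/311 = 414/((-5 + 11)²) + 91/311 = 414/(6²) + 91*(1/311) = 414/36 + 91/311 = 414*(1/36) + 91/311 = 23/2 + 91/311 = 7335/622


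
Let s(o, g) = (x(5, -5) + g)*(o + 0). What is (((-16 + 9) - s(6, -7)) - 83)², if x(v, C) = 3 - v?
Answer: 1296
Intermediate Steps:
s(o, g) = o*(-2 + g) (s(o, g) = ((3 - 1*5) + g)*(o + 0) = ((3 - 5) + g)*o = (-2 + g)*o = o*(-2 + g))
(((-16 + 9) - s(6, -7)) - 83)² = (((-16 + 9) - 6*(-2 - 7)) - 83)² = ((-7 - 6*(-9)) - 83)² = ((-7 - 1*(-54)) - 83)² = ((-7 + 54) - 83)² = (47 - 83)² = (-36)² = 1296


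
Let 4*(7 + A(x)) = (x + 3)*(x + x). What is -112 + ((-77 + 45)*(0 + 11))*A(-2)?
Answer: 2704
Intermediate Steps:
A(x) = -7 + x*(3 + x)/2 (A(x) = -7 + ((x + 3)*(x + x))/4 = -7 + ((3 + x)*(2*x))/4 = -7 + (2*x*(3 + x))/4 = -7 + x*(3 + x)/2)
-112 + ((-77 + 45)*(0 + 11))*A(-2) = -112 + ((-77 + 45)*(0 + 11))*(-7 + (1/2)*(-2)**2 + (3/2)*(-2)) = -112 + (-32*11)*(-7 + (1/2)*4 - 3) = -112 - 352*(-7 + 2 - 3) = -112 - 352*(-8) = -112 + 2816 = 2704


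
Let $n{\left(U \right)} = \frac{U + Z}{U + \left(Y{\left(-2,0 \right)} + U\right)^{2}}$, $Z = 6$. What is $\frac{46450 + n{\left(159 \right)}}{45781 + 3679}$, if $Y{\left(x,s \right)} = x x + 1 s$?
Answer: $\frac{248303153}{264393376} \approx 0.93914$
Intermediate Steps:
$Y{\left(x,s \right)} = s + x^{2}$ ($Y{\left(x,s \right)} = x^{2} + s = s + x^{2}$)
$n{\left(U \right)} = \frac{6 + U}{U + \left(4 + U\right)^{2}}$ ($n{\left(U \right)} = \frac{U + 6}{U + \left(\left(0 + \left(-2\right)^{2}\right) + U\right)^{2}} = \frac{6 + U}{U + \left(\left(0 + 4\right) + U\right)^{2}} = \frac{6 + U}{U + \left(4 + U\right)^{2}}$)
$\frac{46450 + n{\left(159 \right)}}{45781 + 3679} = \frac{46450 + \frac{6 + 159}{159 + \left(4 + 159\right)^{2}}}{45781 + 3679} = \frac{46450 + \frac{1}{159 + 163^{2}} \cdot 165}{49460} = \left(46450 + \frac{1}{159 + 26569} \cdot 165\right) \frac{1}{49460} = \left(46450 + \frac{1}{26728} \cdot 165\right) \frac{1}{49460} = \left(46450 + \frac{165}{26728}\right) \frac{1}{49460} = \frac{1241515765}{26728} \cdot \frac{1}{49460} = \frac{248303153}{264393376}$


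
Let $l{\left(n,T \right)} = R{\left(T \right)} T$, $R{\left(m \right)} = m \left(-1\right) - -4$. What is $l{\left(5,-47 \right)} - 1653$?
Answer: $-4050$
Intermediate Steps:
$R{\left(m \right)} = 4 - m$ ($R{\left(m \right)} = - m + 4 = 4 - m$)
$l{\left(n,T \right)} = T \left(4 - T\right)$ ($l{\left(n,T \right)} = \left(4 - T\right) T = T \left(4 - T\right)$)
$l{\left(5,-47 \right)} - 1653 = - 47 \left(4 - -47\right) - 1653 = - 47 \left(4 + 47\right) - 1653 = \left(-47\right) 51 - 1653 = -2397 - 1653 = -4050$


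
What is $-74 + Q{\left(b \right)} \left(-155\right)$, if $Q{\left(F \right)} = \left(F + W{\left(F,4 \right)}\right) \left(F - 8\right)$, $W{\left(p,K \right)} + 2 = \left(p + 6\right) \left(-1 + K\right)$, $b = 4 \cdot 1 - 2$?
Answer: $22246$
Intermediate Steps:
$b = 2$ ($b = 4 - 2 = 2$)
$W{\left(p,K \right)} = -2 + \left(-1 + K\right) \left(6 + p\right)$ ($W{\left(p,K \right)} = -2 + \left(p + 6\right) \left(-1 + K\right) = -2 + \left(6 + p\right) \left(-1 + K\right) = -2 + \left(-1 + K\right) \left(6 + p\right)$)
$Q{\left(F \right)} = \left(-8 + F\right) \left(16 + 4 F\right)$ ($Q{\left(F \right)} = \left(F + \left(-8 - F + 6 \cdot 4 + 4 F\right)\right) \left(F - 8\right) = \left(F + \left(-8 - F + 24 + 4 F\right)\right) \left(-8 + F\right) = \left(F + \left(16 + 3 F\right)\right) \left(-8 + F\right) = \left(16 + 4 F\right) \left(-8 + F\right) = \left(-8 + F\right) \left(16 + 4 F\right)$)
$-74 + Q{\left(b \right)} \left(-155\right) = -74 + \left(-128 - 32 + 4 \cdot 2^{2}\right) \left(-155\right) = -74 + \left(-128 - 32 + 4 \cdot 4\right) \left(-155\right) = -74 + \left(-128 - 32 + 16\right) \left(-155\right) = -74 - -22320 = -74 + 22320 = 22246$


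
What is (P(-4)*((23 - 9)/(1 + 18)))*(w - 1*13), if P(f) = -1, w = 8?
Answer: 70/19 ≈ 3.6842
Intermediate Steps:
(P(-4)*((23 - 9)/(1 + 18)))*(w - 1*13) = (-(23 - 9)/(1 + 18))*(8 - 1*13) = (-14/19)*(8 - 13) = -14/19*(-5) = 70/19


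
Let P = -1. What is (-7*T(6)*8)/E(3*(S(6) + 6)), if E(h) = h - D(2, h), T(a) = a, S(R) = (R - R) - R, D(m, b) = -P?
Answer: 336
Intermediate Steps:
D(m, b) = 1 (D(m, b) = -1*(-1) = 1)
S(R) = -R (S(R) = 0 - R = -R)
E(h) = -1 + h (E(h) = h - 1*1 = h - 1 = -1 + h)
(-7*T(6)*8)/E(3*(S(6) + 6)) = (-7*6*8)/(-1 + 3*(-1*6 + 6)) = (-42*8)/(-1 + 3*(-6 + 6)) = -336/(-1 + 3*0) = -336/(-1 + 0) = -336/(-1) = -336*(-1) = 336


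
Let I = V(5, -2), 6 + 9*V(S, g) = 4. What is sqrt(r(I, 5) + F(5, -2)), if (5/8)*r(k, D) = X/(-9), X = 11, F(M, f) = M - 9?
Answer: 2*I*sqrt(335)/15 ≈ 2.4404*I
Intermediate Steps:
V(S, g) = -2/9 (V(S, g) = -2/3 + (1/9)*4 = -2/3 + 4/9 = -2/9)
I = -2/9 ≈ -0.22222
F(M, f) = -9 + M
r(k, D) = -88/45 (r(k, D) = 8*(11/(-9))/5 = 8*(11*(-1/9))/5 = (8/5)*(-11/9) = -88/45)
sqrt(r(I, 5) + F(5, -2)) = sqrt(-88/45 + (-9 + 5)) = sqrt(-88/45 - 4) = sqrt(-268/45) = 2*I*sqrt(335)/15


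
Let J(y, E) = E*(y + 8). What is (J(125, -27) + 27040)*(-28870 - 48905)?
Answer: -1823745975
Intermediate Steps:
J(y, E) = E*(8 + y)
(J(125, -27) + 27040)*(-28870 - 48905) = (-27*(8 + 125) + 27040)*(-28870 - 48905) = (-27*133 + 27040)*(-77775) = (-3591 + 27040)*(-77775) = 23449*(-77775) = -1823745975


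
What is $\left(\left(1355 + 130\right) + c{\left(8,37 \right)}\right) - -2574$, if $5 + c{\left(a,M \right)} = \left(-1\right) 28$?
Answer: $4026$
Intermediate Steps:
$c{\left(a,M \right)} = -33$ ($c{\left(a,M \right)} = -5 - 28 = -33$)
$\left(\left(1355 + 130\right) + c{\left(8,37 \right)}\right) - -2574 = \left(\left(1355 + 130\right) - 33\right) - -2574 = \left(1485 - 33\right) + 2574 = 1452 + 2574 = 4026$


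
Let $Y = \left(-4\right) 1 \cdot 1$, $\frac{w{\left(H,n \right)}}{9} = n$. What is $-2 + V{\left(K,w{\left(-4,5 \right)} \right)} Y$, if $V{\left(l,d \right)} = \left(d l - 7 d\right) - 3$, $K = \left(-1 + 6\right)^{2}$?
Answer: $-3230$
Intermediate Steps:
$w{\left(H,n \right)} = 9 n$
$K = 25$ ($K = 5^{2} = 25$)
$V{\left(l,d \right)} = -3 - 7 d + d l$ ($V{\left(l,d \right)} = \left(- 7 d + d l\right) - 3 = -3 - 7 d + d l$)
$Y = -4$ ($Y = \left(-4\right) 1 = -4$)
$-2 + V{\left(K,w{\left(-4,5 \right)} \right)} Y = -2 + \left(-3 - 7 \cdot 9 \cdot 5 + 9 \cdot 5 \cdot 25\right) \left(-4\right) = -2 + \left(-3 - 315 + 45 \cdot 25\right) \left(-4\right) = -2 + \left(-3 - 315 + 1125\right) \left(-4\right) = -2 + 807 \left(-4\right) = -2 - 3228 = -3230$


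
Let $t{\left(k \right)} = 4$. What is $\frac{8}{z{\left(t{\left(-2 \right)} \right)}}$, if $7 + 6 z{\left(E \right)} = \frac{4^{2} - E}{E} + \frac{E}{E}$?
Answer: $-16$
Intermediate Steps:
$z{\left(E \right)} = -1 + \frac{16 - E}{6 E}$ ($z{\left(E \right)} = - \frac{7}{6} + \frac{\frac{4^{2} - E}{E} + \frac{E}{E}}{6} = - \frac{7}{6} + \frac{\frac{16 - E}{E} + 1}{6} = - \frac{7}{6} + \frac{1 + \frac{16 - E}{E}}{6} = - \frac{7}{6} + \left(\frac{1}{6} + \frac{16 - E}{6 E}\right) = -1 + \frac{16 - E}{6 E}$)
$\frac{8}{z{\left(t{\left(-2 \right)} \right)}} = \frac{8}{\frac{1}{6} \cdot \frac{1}{4} \left(16 - 28\right)} = \frac{8}{\frac{1}{6} \cdot \frac{1}{4} \left(-12\right)} = \frac{8}{- \frac{1}{2}} = 8 \left(-2\right) = -16$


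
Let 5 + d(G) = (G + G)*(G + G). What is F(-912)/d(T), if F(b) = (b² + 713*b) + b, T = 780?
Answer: 180576/2433595 ≈ 0.074201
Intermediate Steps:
F(b) = b² + 714*b
d(G) = -5 + 4*G² (d(G) = -5 + (G + G)*(G + G) = -5 + (2*G)*(2*G) = -5 + 4*G²)
F(-912)/d(T) = (-912*(714 - 912))/(-5 + 4*780²) = (-912*(-198))/(-5 + 4*608400) = 180576/(-5 + 2433600) = 180576/2433595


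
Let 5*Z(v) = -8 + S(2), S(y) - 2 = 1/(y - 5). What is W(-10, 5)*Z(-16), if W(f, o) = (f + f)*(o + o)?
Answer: 760/3 ≈ 253.33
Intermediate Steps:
S(y) = 2 + 1/(-5 + y) (S(y) = 2 + 1/(y - 5) = 2 + 1/(-5 + y))
W(f, o) = 4*f*o (W(f, o) = (2*f)*(2*o) = 4*f*o)
Z(v) = -19/15 (Z(v) = (-8 + (-9 + 2*2)/(-5 + 2))/5 = (-8 + (-9 + 4)/(-3))/5 = (-8 - 1/3*(-5))/5 = (-8 + 5/3)/5 = (1/5)*(-19/3) = -19/15)
W(-10, 5)*Z(-16) = (4*(-10)*5)*(-19/15) = -200*(-19/15) = 760/3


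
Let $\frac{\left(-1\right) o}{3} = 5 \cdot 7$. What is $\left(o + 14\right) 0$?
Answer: $0$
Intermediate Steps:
$o = -105$ ($o = - 3 \cdot 5 \cdot 7 = \left(-3\right) 35 = -105$)
$\left(o + 14\right) 0 = \left(-105 + 14\right) 0 = \left(-91\right) 0 = 0$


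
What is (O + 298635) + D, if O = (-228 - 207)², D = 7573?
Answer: 495433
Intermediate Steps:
O = 189225 (O = (-435)² = 189225)
(O + 298635) + D = (189225 + 298635) + 7573 = 487860 + 7573 = 495433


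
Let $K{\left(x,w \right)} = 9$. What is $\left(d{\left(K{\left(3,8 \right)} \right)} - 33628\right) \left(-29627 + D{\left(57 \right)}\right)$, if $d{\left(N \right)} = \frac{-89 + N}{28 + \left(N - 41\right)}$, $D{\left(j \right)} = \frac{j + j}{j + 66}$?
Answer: $\frac{40822595752}{41} \approx 9.9567 \cdot 10^{8}$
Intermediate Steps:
$D{\left(j \right)} = \frac{2 j}{66 + j}$
$d{\left(N \right)} = \frac{-89 + N}{-13 + N}$ ($d{\left(N \right)} = \frac{-89 + N}{28 + \left(-41 + N\right)} = \frac{-89 + N}{-13 + N}$)
$\left(d{\left(K{\left(3,8 \right)} \right)} - 33628\right) \left(-29627 + D{\left(57 \right)}\right) = \left(\frac{-89 + 9}{-13 + 9} - 33628\right) \left(-29627 + 2 \cdot 57 \frac{1}{66 + 57}\right) = \left(\frac{1}{-4} \left(-80\right) - 33628\right) \left(-29627 + 2 \cdot 57 \cdot \frac{1}{123}\right) = \left(\left(- \frac{1}{4}\right) \left(-80\right) - 33628\right) \left(-29627 + 2 \cdot 57 \cdot \frac{1}{123}\right) = \left(20 - 33628\right) \left(-29627 + \frac{38}{41}\right) = \left(-33608\right) \left(- \frac{1214669}{41}\right) = \frac{40822595752}{41}$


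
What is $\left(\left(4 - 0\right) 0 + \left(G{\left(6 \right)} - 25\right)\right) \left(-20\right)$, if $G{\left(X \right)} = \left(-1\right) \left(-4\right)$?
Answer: $420$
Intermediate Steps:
$G{\left(X \right)} = 4$
$\left(\left(4 - 0\right) 0 + \left(G{\left(6 \right)} - 25\right)\right) \left(-20\right) = \left(\left(4 - 0\right) 0 + \left(4 - 25\right)\right) \left(-20\right) = \left(\left(4 + 0\right) 0 - 21\right) \left(-20\right) = \left(4 \cdot 0 - 21\right) \left(-20\right) = \left(0 - 21\right) \left(-20\right) = \left(-21\right) \left(-20\right) = 420$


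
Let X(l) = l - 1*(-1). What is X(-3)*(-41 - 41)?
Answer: 164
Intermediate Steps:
X(l) = 1 + l (X(l) = l + 1 = 1 + l)
X(-3)*(-41 - 41) = (1 - 3)*(-41 - 41) = -2*(-82) = 164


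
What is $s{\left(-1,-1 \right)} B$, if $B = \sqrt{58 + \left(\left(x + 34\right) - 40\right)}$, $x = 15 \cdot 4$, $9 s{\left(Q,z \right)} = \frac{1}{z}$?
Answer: $- \frac{4 \sqrt{7}}{9} \approx -1.1759$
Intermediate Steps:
$s{\left(Q,z \right)} = \frac{1}{9 z}$
$x = 60$
$B = 4 \sqrt{7}$ ($B = \sqrt{58 + \left(\left(60 + 34\right) - 40\right)} = \sqrt{58 + \left(94 - 40\right)} = \sqrt{58 + 54} = \sqrt{112} = 4 \sqrt{7} \approx 10.583$)
$s{\left(-1,-1 \right)} B = \frac{1}{9 \left(-1\right)} 4 \sqrt{7} = \frac{1}{9} \left(-1\right) 4 \sqrt{7} = - \frac{4 \sqrt{7}}{9}$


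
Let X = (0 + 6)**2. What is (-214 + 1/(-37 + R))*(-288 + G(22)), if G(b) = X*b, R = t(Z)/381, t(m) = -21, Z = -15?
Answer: -253817172/2353 ≈ -1.0787e+5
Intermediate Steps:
R = -7/127 (R = -21/381 = -21*1/381 = -7/127 ≈ -0.055118)
X = 36 (X = 6**2 = 36)
G(b) = 36*b
(-214 + 1/(-37 + R))*(-288 + G(22)) = (-214 + 1/(-37 - 7/127))*(-288 + 36*22) = (-214 + 1/(-4706/127))*(-288 + 792) = (-214 - 127/4706)*504 = -1007211/4706*504 = -253817172/2353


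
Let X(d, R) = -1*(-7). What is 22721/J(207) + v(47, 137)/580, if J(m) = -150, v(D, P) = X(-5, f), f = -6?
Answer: -1317713/8700 ≈ -151.46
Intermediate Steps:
X(d, R) = 7
v(D, P) = 7
22721/J(207) + v(47, 137)/580 = 22721/(-150) + 7/580 = 22721*(-1/150) + 7*(1/580) = -22721/150 + 7/580 = -1317713/8700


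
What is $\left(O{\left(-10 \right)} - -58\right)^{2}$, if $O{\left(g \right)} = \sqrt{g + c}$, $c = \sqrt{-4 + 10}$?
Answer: $\left(58 + i \sqrt{10 - \sqrt{6}}\right)^{2} \approx 3356.4 + 318.75 i$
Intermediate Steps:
$c = \sqrt{6} \approx 2.4495$
$O{\left(g \right)} = \sqrt{g + \sqrt{6}}$
$\left(O{\left(-10 \right)} - -58\right)^{2} = \left(\sqrt{-10 + \sqrt{6}} - -58\right)^{2} = \left(\sqrt{-10 + \sqrt{6}} + \left(-18 + 76\right)\right)^{2} = \left(\sqrt{-10 + \sqrt{6}} + 58\right)^{2} = \left(58 + \sqrt{-10 + \sqrt{6}}\right)^{2}$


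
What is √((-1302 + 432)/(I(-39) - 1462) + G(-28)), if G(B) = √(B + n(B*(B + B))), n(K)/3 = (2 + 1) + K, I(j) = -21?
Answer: √(1290210 + 2199289*√4685)/1483 ≈ 8.3087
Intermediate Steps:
n(K) = 9 + 3*K (n(K) = 3*((2 + 1) + K) = 3*(3 + K) = 9 + 3*K)
G(B) = √(9 + B + 6*B²) (G(B) = √(B + (9 + 3*(B*(B + B)))) = √(B + (9 + 3*(B*(2*B)))) = √(B + (9 + 3*(2*B²))) = √(B + (9 + 6*B²)) = √(9 + B + 6*B²))
√((-1302 + 432)/(I(-39) - 1462) + G(-28)) = √((-1302 + 432)/(-21 - 1462) + √(9 - 28 + 6*(-28)²)) = √(-870/(-1483) + √(9 - 28 + 6*784)) = √(-870*(-1/1483) + √(9 - 28 + 4704)) = √(870/1483 + √4685)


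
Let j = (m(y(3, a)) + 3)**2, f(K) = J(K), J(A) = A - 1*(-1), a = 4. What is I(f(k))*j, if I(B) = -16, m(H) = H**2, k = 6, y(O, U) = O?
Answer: -2304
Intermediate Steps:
J(A) = 1 + A (J(A) = A + 1 = 1 + A)
f(K) = 1 + K
j = 144 (j = (3**2 + 3)**2 = (9 + 3)**2 = 12**2 = 144)
I(f(k))*j = -16*144 = -2304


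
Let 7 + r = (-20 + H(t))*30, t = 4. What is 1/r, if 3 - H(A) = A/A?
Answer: -1/547 ≈ -0.0018282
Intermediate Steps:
H(A) = 2 (H(A) = 3 - A/A = 3 - 1*1 = 3 - 1 = 2)
r = -547 (r = -7 + (-20 + 2)*30 = -7 - 18*30 = -7 - 540 = -547)
1/r = 1/(-547) = -1/547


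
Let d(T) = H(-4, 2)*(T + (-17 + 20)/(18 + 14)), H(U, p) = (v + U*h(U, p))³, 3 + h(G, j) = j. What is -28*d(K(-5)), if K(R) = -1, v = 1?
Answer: 25375/8 ≈ 3171.9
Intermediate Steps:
h(G, j) = -3 + j
H(U, p) = (1 + U*(-3 + p))³
d(T) = 375/32 + 125*T (d(T) = (1 - 4*(-3 + 2))³*(T + (-17 + 20)/(18 + 14)) = (1 - 4*(-1))³*(T + 3/32) = (1 + 4)³*(T + 3*(1/32)) = 5³*(T + 3/32) = 125*(3/32 + T) = 375/32 + 125*T)
-28*d(K(-5)) = -28*(375/32 + 125*(-1)) = -28*(375/32 - 125) = -28*(-3625/32) = 25375/8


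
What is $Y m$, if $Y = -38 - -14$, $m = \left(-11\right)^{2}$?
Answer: $-2904$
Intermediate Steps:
$m = 121$
$Y = -24$ ($Y = -38 + 14 = -24$)
$Y m = \left(-24\right) 121 = -2904$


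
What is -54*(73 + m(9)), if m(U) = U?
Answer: -4428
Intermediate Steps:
-54*(73 + m(9)) = -54*(73 + 9) = -54*82 = -4428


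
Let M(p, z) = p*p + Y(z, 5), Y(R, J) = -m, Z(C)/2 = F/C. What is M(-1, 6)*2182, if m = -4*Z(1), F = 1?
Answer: 19638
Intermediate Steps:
Z(C) = 2/C (Z(C) = 2*(1/C) = 2/C)
m = -8 (m = -8/1 = -8 ≈ -8.0000)
Y(R, J) = 8 (Y(R, J) = -1*(-8) = 8)
M(p, z) = 8 + p² (M(p, z) = p*p + 8 = p² + 8 = 8 + p²)
M(-1, 6)*2182 = (8 + (-1)²)*2182 = (8 + 1)*2182 = 9*2182 = 19638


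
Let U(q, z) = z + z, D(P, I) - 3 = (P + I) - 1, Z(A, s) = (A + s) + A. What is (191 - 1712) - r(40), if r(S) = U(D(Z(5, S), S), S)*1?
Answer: -1601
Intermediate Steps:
Z(A, s) = s + 2*A
D(P, I) = 2 + I + P (D(P, I) = 3 + ((P + I) - 1) = 3 + ((I + P) - 1) = 3 + (-1 + I + P) = 2 + I + P)
U(q, z) = 2*z
r(S) = 2*S (r(S) = (2*S)*1 = 2*S)
(191 - 1712) - r(40) = (191 - 1712) - 2*40 = -1521 - 1*80 = -1521 - 80 = -1601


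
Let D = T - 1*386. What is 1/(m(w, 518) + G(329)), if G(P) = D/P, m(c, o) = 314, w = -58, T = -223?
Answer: 47/14671 ≈ 0.0032036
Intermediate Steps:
D = -609 (D = -223 - 1*386 = -223 - 386 = -609)
G(P) = -609/P
1/(m(w, 518) + G(329)) = 1/(314 - 609/329) = 1/(314 - 609*1/329) = 1/(314 - 87/47) = 1/(14671/47) = 47/14671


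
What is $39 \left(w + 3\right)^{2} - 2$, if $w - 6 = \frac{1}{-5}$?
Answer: $\frac{75454}{25} \approx 3018.2$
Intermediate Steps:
$w = \frac{29}{5}$ ($w = 6 + \frac{1}{-5} = 6 - \frac{1}{5} = \frac{29}{5} \approx 5.8$)
$39 \left(w + 3\right)^{2} - 2 = 39 \left(\frac{29}{5} + 3\right)^{2} - 2 = 39 \left(\frac{44}{5}\right)^{2} - 2 = 39 \cdot \frac{1936}{25} - 2 = \frac{75504}{25} - 2 = \frac{75454}{25}$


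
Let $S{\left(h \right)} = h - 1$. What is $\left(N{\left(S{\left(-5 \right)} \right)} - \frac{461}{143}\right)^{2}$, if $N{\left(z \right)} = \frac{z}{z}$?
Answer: $\frac{101124}{20449} \approx 4.9452$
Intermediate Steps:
$S{\left(h \right)} = -1 + h$
$N{\left(z \right)} = 1$
$\left(N{\left(S{\left(-5 \right)} \right)} - \frac{461}{143}\right)^{2} = \left(1 - \frac{461}{143}\right)^{2} = \left(- \frac{318}{143}\right)^{2} = \frac{101124}{20449}$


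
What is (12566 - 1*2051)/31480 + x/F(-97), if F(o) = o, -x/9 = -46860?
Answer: -2655071049/610712 ≈ -4347.5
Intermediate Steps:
x = 421740 (x = -9*(-46860) = 421740)
(12566 - 1*2051)/31480 + x/F(-97) = (12566 - 1*2051)/31480 + 421740/(-97) = (12566 - 2051)*(1/31480) + 421740*(-1/97) = 10515*(1/31480) - 421740/97 = 2103/6296 - 421740/97 = -2655071049/610712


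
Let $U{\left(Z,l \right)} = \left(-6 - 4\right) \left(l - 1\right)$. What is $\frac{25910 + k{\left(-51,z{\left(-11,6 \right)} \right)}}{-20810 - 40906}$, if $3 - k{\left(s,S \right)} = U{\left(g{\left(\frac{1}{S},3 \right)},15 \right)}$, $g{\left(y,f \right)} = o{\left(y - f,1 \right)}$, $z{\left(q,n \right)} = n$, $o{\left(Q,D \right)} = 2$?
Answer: $- \frac{26053}{61716} \approx -0.42214$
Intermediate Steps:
$g{\left(y,f \right)} = 2$
$U{\left(Z,l \right)} = 10 - 10 l$ ($U{\left(Z,l \right)} = - 10 \left(-1 + l\right) = 10 - 10 l$)
$k{\left(s,S \right)} = 143$ ($k{\left(s,S \right)} = 3 - \left(10 - 150\right) = 3 - -140 = 3 + 140 = 143$)
$\frac{25910 + k{\left(-51,z{\left(-11,6 \right)} \right)}}{-20810 - 40906} = \frac{25910 + 143}{-20810 - 40906} = \frac{26053}{-61716} = 26053 \left(- \frac{1}{61716}\right) = - \frac{26053}{61716}$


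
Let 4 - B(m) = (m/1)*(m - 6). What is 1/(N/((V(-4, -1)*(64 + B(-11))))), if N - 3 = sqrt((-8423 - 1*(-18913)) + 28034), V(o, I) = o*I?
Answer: 1428/38515 - 952*sqrt(9631)/38515 ≈ -2.3887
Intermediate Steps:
B(m) = 4 - m*(-6 + m) (B(m) = 4 - m/1*(m - 6) = 4 - m*1*(-6 + m) = 4 - m*(-6 + m))
V(o, I) = I*o
N = 3 + 2*sqrt(9631) (N = 3 + sqrt((-8423 - 1*(-18913)) + 28034) = 3 + sqrt((-8423 + 18913) + 28034) = 3 + sqrt(10490 + 28034) = 3 + sqrt(38524) = 3 + 2*sqrt(9631) ≈ 199.28)
1/(N/((V(-4, -1)*(64 + B(-11))))) = 1/((3 + 2*sqrt(9631))/(((-1*(-4))*(64 + (4 - 1*(-11)**2 + 6*(-11)))))) = 1/((3 + 2*sqrt(9631))/((4*(64 + (4 - 1*121 - 66))))) = 1/((3 + 2*sqrt(9631))/((4*(64 + (4 - 121 - 66))))) = 1/((3 + 2*sqrt(9631))/((4*(64 - 183)))) = 1/((3 + 2*sqrt(9631))/((4*(-119)))) = 1/((3 + 2*sqrt(9631))/(-476)) = 1/((3 + 2*sqrt(9631))*(-1/476)) = 1/(-3/476 - sqrt(9631)/238)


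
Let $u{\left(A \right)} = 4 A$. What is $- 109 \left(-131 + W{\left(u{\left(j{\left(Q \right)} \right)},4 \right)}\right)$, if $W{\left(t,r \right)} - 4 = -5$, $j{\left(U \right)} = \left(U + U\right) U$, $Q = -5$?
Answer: $14388$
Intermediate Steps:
$j{\left(U \right)} = 2 U^{2}$ ($j{\left(U \right)} = 2 U U = 2 U^{2}$)
$W{\left(t,r \right)} = -1$ ($W{\left(t,r \right)} = 4 - 5 = -1$)
$- 109 \left(-131 + W{\left(u{\left(j{\left(Q \right)} \right)},4 \right)}\right) = - 109 \left(-131 - 1\right) = \left(-109\right) \left(-132\right) = 14388$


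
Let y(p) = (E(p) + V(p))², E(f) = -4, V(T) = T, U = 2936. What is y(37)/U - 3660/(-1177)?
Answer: 12027513/3455672 ≈ 3.4805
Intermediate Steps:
y(p) = (-4 + p)²
y(37)/U - 3660/(-1177) = (-4 + 37)²/2936 - 3660/(-1177) = 33²*(1/2936) - 3660*(-1/1177) = 1089*(1/2936) + 3660/1177 = 1089/2936 + 3660/1177 = 12027513/3455672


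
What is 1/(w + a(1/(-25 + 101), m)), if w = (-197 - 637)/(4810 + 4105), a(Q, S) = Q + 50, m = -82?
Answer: 677540/33822531 ≈ 0.020032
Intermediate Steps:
a(Q, S) = 50 + Q
w = -834/8915 ≈ -0.093550
1/(w + a(1/(-25 + 101), m)) = 1/(-834/8915 + (50 + 1/(-25 + 101))) = 1/(-834/8915 + (50 + 1/76)) = 1/(-834/8915 + 3801/76) = 1/(33822531/677540) = 677540/33822531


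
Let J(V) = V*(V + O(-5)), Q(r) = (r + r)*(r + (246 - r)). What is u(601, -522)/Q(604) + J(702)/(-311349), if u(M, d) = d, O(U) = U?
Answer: -8086946865/5140164424 ≈ -1.5733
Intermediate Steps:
Q(r) = 492*r (Q(r) = (2*r)*246 = 492*r)
J(V) = V*(-5 + V) (J(V) = V*(V - 5) = V*(-5 + V))
u(601, -522)/Q(604) + J(702)/(-311349) = -522/(492*604) + (702*(-5 + 702))/(-311349) = -522/297168 + (702*697)*(-1/311349) = -522*1/297168 + 489294*(-1/311349) = -87/49528 - 163098/103783 = -8086946865/5140164424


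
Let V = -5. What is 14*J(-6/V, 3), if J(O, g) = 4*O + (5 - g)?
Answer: 476/5 ≈ 95.200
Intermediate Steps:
J(O, g) = 5 - g + 4*O
14*J(-6/V, 3) = 14*(5 - 1*3 + 4*(-6/(-5))) = 14*(5 - 3 + 4*(-6*(-⅕))) = 14*(5 - 3 + 4*(6/5)) = 14*(5 - 3 + 24/5) = 14*(34/5) = 476/5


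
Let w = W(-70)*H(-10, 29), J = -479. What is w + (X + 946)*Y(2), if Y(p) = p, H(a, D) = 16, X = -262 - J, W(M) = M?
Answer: 1206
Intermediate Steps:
X = 217 (X = -262 - 1*(-479) = -262 + 479 = 217)
w = -1120 (w = -70*16 = -1120)
w + (X + 946)*Y(2) = -1120 + (217 + 946)*2 = -1120 + 1163*2 = -1120 + 2326 = 1206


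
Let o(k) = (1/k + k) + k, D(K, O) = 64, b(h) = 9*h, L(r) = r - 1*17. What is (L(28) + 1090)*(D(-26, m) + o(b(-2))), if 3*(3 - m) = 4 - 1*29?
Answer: 184601/6 ≈ 30767.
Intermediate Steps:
m = 34/3 (m = 3 - (4 - 1*29)/3 = 3 - (4 - 29)/3 = 3 - ⅓*(-25) = 3 + 25/3 = 34/3 ≈ 11.333)
L(r) = -17 + r (L(r) = r - 17 = -17 + r)
o(k) = 1/k + 2*k (o(k) = (k + 1/k) + k = 1/k + 2*k)
(L(28) + 1090)*(D(-26, m) + o(b(-2))) = ((-17 + 28) + 1090)*(64 + (1/(9*(-2)) + 2*(9*(-2)))) = (11 + 1090)*(64 + (1/(-18) + 2*(-18))) = 1101*(64 + (-1/18 - 36)) = 1101*(64 - 649/18) = 1101*(503/18) = 184601/6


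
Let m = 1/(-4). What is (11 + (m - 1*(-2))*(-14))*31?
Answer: -837/2 ≈ -418.50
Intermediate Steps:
m = -¼ ≈ -0.25000
(11 + (m - 1*(-2))*(-14))*31 = (11 + (-¼ - 1*(-2))*(-14))*31 = (11 + (-¼ + 2)*(-14))*31 = (11 + (7/4)*(-14))*31 = (11 - 49/2)*31 = -27/2*31 = -837/2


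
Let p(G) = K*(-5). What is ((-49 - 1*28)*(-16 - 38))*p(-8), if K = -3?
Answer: 62370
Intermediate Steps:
p(G) = 15 (p(G) = -3*(-5) = 15)
((-49 - 1*28)*(-16 - 38))*p(-8) = ((-49 - 1*28)*(-16 - 38))*15 = ((-49 - 28)*(-54))*15 = -77*(-54)*15 = 4158*15 = 62370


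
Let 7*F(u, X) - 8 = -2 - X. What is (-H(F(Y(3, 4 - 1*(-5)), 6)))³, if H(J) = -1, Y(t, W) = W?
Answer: 1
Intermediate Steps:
F(u, X) = 6/7 - X/7 (F(u, X) = 8/7 + (-2 - X)/7 = 8/7 + (-2/7 - X/7) = 6/7 - X/7)
(-H(F(Y(3, 4 - 1*(-5)), 6)))³ = (-1*(-1))³ = 1³ = 1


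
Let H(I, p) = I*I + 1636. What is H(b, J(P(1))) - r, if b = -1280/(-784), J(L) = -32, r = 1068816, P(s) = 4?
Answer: -2562292780/2401 ≈ -1.0672e+6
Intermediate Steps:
b = 80/49 (b = -1280*(-1/784) = 80/49 ≈ 1.6327)
H(I, p) = 1636 + I² (H(I, p) = I² + 1636 = 1636 + I²)
H(b, J(P(1))) - r = (1636 + (80/49)²) - 1*1068816 = (1636 + 6400/2401) - 1068816 = 3934436/2401 - 1068816 = -2562292780/2401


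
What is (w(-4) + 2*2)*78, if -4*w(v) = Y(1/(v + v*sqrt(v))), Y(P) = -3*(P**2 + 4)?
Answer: 436449/800 - 117*I/200 ≈ 545.56 - 0.585*I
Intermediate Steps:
Y(P) = -12 - 3*P**2 (Y(P) = -3*(4 + P**2) = -12 - 3*P**2)
w(v) = 3 + 3/(4*(v + v**(3/2))**2) (w(v) = -(-12 - 3/(v + v*sqrt(v))**2)/4 = -(-12 - 3/(v + v**(3/2))**2)/4 = 3 + 3/(4*(v + v**(3/2))**2))
(w(-4) + 2*2)*78 = ((3 + 3/(4*(-4 + (-4)**(3/2))**2)) + 2*2)*78 = ((3 + 3/(4*(-4 - 8*I)**2)) + 4)*78 = (7 + 3/(4*(-4 - 8*I)**2))*78 = 546 + 117/(2*(-4 - 8*I)**2)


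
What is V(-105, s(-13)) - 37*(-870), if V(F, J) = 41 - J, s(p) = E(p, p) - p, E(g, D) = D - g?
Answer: 32218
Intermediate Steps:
s(p) = -p (s(p) = (p - p) - p = 0 - p = -p)
V(-105, s(-13)) - 37*(-870) = (41 - (-1)*(-13)) - 37*(-870) = (41 - 1*13) - 1*(-32190) = (41 - 13) + 32190 = 28 + 32190 = 32218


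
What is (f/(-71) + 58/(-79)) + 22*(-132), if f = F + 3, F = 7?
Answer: -16293444/5609 ≈ -2904.9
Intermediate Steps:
f = 10 (f = 7 + 3 = 10)
(f/(-71) + 58/(-79)) + 22*(-132) = (10/(-71) + 58/(-79)) + 22*(-132) = (10*(-1/71) + 58*(-1/79)) - 2904 = (-10/71 - 58/79) - 2904 = -4908/5609 - 2904 = -16293444/5609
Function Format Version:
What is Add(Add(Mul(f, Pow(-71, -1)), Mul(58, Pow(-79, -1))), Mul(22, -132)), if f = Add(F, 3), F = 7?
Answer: Rational(-16293444, 5609) ≈ -2904.9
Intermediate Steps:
f = 10 (f = Add(7, 3) = 10)
Add(Add(Mul(f, Pow(-71, -1)), Mul(58, Pow(-79, -1))), Mul(22, -132)) = Add(Add(Mul(10, Pow(-71, -1)), Mul(58, Pow(-79, -1))), Mul(22, -132)) = Add(Add(Mul(10, Rational(-1, 71)), Mul(58, Rational(-1, 79))), -2904) = Add(Add(Rational(-10, 71), Rational(-58, 79)), -2904) = Add(Rational(-4908, 5609), -2904) = Rational(-16293444, 5609)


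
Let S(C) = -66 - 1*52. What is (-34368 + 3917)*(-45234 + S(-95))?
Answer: 1381013752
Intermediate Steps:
S(C) = -118 (S(C) = -66 - 52 = -118)
(-34368 + 3917)*(-45234 + S(-95)) = (-34368 + 3917)*(-45234 - 118) = -30451*(-45352) = 1381013752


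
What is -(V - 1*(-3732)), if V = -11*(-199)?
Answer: -5921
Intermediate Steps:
V = 2189
-(V - 1*(-3732)) = -(2189 - 1*(-3732)) = -(2189 + 3732) = -1*5921 = -5921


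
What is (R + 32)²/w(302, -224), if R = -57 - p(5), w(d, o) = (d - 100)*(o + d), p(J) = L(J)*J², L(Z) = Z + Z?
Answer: 75625/15756 ≈ 4.7998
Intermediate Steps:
L(Z) = 2*Z
p(J) = 2*J³ (p(J) = (2*J)*J² = 2*J³)
w(d, o) = (-100 + d)*(d + o)
R = -307 (R = -57 - 2*5³ = -57 - 2*125 = -57 - 1*250 = -57 - 250 = -307)
(R + 32)²/w(302, -224) = (-307 + 32)²/(302² - 100*302 - 100*(-224) + 302*(-224)) = (-275)²/(91204 - 30200 + 22400 - 67648) = 75625/15756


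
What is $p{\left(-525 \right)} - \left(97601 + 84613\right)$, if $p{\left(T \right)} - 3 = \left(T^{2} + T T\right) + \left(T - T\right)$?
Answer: $369039$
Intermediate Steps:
$p{\left(T \right)} = 3 + 2 T^{2}$ ($p{\left(T \right)} = 3 + \left(\left(T^{2} + T T\right) + \left(T - T\right)\right) = 3 + \left(\left(T^{2} + T^{2}\right) + 0\right) = 3 + \left(2 T^{2} + 0\right) = 3 + 2 T^{2}$)
$p{\left(-525 \right)} - \left(97601 + 84613\right) = \left(3 + 2 \left(-525\right)^{2}\right) - \left(97601 + 84613\right) = \left(3 + 2 \cdot 275625\right) - 182214 = \left(3 + 551250\right) - 182214 = 551253 - 182214 = 369039$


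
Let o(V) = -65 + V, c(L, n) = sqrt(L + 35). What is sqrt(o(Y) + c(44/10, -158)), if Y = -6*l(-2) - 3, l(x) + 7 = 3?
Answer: sqrt(-1100 + 5*sqrt(985))/5 ≈ 6.1419*I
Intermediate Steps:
l(x) = -4 (l(x) = -7 + 3 = -4)
c(L, n) = sqrt(35 + L)
Y = 21 (Y = -6*(-4) - 3 = 24 - 3 = 21)
sqrt(o(Y) + c(44/10, -158)) = sqrt((-65 + 21) + sqrt(35 + 44/10)) = sqrt(-44 + sqrt(35 + 44*(1/10))) = sqrt(-44 + sqrt(35 + 22/5)) = sqrt(-44 + sqrt(197/5)) = sqrt(-44 + sqrt(985)/5)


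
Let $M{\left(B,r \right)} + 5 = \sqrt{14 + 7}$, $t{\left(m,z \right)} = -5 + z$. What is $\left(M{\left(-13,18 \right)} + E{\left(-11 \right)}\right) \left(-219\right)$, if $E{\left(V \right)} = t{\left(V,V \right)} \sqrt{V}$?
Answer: $1095 - 219 \sqrt{21} + 3504 i \sqrt{11} \approx 91.416 + 11621.0 i$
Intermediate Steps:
$M{\left(B,r \right)} = -5 + \sqrt{21}$ ($M{\left(B,r \right)} = -5 + \sqrt{14 + 7} = -5 + \sqrt{21}$)
$E{\left(V \right)} = \sqrt{V} \left(-5 + V\right)$ ($E{\left(V \right)} = \left(-5 + V\right) \sqrt{V} = \sqrt{V} \left(-5 + V\right)$)
$\left(M{\left(-13,18 \right)} + E{\left(-11 \right)}\right) \left(-219\right) = \left(\left(-5 + \sqrt{21}\right) + \sqrt{-11} \left(-5 - 11\right)\right) \left(-219\right) = \left(\left(-5 + \sqrt{21}\right) + i \sqrt{11} \left(-16\right)\right) \left(-219\right) = \left(\left(-5 + \sqrt{21}\right) - 16 i \sqrt{11}\right) \left(-219\right) = \left(-5 + \sqrt{21} - 16 i \sqrt{11}\right) \left(-219\right) = 1095 - 219 \sqrt{21} + 3504 i \sqrt{11}$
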